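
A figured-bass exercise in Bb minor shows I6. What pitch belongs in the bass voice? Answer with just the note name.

I in Bb minor has root Bb; the chord is Bb-D-F.
The figure 6 means first inversion — the third is in the bass.

D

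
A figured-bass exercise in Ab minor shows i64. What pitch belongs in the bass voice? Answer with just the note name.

i in Ab minor has root Ab; the chord is Ab-Cb-Eb.
The figure 64 means second inversion — the fifth is in the bass.

Eb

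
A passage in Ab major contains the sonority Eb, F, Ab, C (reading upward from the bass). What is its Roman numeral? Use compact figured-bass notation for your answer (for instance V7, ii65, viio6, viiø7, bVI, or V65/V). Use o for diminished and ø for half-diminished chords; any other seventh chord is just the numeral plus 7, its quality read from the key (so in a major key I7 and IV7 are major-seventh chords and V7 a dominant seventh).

vi42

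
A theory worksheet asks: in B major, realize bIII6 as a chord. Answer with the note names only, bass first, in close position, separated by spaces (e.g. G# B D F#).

bIII6 is a major triad on the lowered third degree, borrowed from the parallel minor. In B major that root is D.
So the chord is D-F#-A, a major triad.
The figured bass 6 indicates first inversion, placing the third (F#) in the bass: F#-A-D.

F# A D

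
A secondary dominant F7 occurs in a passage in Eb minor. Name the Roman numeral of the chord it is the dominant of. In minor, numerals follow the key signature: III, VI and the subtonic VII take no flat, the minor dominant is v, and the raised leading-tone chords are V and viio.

The chord is a dominant seventh chord on F.
A dominant resolves down a perfect fifth: F → Bb. In Eb minor, Bb is scale degree 5, i.e. V.

V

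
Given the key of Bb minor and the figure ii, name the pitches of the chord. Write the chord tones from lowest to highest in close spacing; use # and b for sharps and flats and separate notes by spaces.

ii is the minor supertonic, borrowed from the parallel major (the Dorian ii). In Bb minor that root is C.
So the chord is C-Eb-G, a minor triad.

C Eb G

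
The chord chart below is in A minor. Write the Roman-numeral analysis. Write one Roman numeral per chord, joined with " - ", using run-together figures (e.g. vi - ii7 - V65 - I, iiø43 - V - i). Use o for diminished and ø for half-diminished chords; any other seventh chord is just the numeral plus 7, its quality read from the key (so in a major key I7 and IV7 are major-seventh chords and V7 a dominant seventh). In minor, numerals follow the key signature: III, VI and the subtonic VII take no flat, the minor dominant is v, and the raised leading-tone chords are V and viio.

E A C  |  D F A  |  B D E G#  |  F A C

i64 - iv - V43 - VI

E-A-C: root A is the tonic; minor triad there is i64.
D-F-A: minor triad on D = scale degree 4 → iv.
B-D-E-G#: dominant seventh chord on E = scale degree 5 → V43.
F-A-C has root F, degree 6 in A minor, so VI.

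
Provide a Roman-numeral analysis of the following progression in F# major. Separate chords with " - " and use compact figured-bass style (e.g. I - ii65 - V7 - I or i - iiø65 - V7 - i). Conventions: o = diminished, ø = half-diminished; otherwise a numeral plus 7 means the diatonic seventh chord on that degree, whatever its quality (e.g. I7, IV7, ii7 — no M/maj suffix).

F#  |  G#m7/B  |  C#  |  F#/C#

F# has root F#, degree 1 in F# major, so I.
G#m7/B: root G# is the supertonic; minor seventh chord there is ii65.
C#: major triad on C# = scale degree 5 → V.
F#/C# has root F#, degree 1 in F# major, so I64.

I - ii65 - V - I64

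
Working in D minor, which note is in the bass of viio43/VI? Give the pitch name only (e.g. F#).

The applied chord viio43/VI is rooted on A: A-C-Eb-Gb.
The figure 43 means second inversion — the fifth is in the bass.

Eb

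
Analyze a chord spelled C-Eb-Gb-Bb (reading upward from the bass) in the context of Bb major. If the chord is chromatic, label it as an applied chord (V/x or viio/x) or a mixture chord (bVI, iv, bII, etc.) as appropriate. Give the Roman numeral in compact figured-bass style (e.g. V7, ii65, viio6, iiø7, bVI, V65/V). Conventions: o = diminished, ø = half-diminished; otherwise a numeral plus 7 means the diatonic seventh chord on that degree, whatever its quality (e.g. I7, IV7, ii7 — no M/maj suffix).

iiø7

Stacked in thirds the chord is C-Eb-Gb-Bb: a half-diminished seventh chord on C.
C is the second degree of Bb major. This is the half-diminished supertonic seventh, borrowed from the parallel minor.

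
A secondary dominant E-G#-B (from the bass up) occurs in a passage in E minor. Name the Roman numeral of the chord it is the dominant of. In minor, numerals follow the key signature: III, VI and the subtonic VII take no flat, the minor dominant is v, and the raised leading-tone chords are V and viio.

The chord is a major triad on E.
A dominant resolves down a perfect fifth: E → A. In E minor, A is scale degree 4, i.e. iv.

iv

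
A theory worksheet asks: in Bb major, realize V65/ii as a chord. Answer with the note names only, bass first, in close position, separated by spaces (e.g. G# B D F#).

B D F G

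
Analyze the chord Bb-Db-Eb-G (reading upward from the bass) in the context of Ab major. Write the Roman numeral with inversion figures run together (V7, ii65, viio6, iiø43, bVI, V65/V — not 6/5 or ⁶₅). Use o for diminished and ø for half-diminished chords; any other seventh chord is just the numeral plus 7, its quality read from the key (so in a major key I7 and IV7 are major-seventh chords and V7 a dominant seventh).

V43

Stacked in thirds the chord is Eb-G-Bb-Db: a dominant seventh chord on Eb.
In Ab major, Eb is the dominant; the diatonic dominant seventh chord there is V7.
With Bb in the bass the chord is in second inversion, so the figured bass is 43.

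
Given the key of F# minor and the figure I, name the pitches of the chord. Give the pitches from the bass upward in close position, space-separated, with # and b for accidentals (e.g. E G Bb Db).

Scale degree 1 in F# minor is F#; here the chord built on it is altered to a major triad. I is the major tonic (Picardy third), borrowed from the parallel major.
So the chord is F#-A#-C#.

F# A# C#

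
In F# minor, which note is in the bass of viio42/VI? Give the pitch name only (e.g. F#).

The applied chord viio42/VI is rooted on C#: C#-E-G-Bb.
The figure 42 means third inversion — the seventh is in the bass.

Bb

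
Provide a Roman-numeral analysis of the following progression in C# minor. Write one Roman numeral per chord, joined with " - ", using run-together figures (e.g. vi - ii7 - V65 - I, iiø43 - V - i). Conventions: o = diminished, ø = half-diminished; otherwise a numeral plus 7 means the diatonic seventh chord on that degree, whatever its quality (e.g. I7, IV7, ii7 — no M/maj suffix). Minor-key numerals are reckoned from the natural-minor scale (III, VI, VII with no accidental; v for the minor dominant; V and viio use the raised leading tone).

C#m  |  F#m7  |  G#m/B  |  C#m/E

i - iv7 - v6 - i6

C#m has root C#, degree 1 in C# minor, so i.
F#m7: root F# is the subdominant; minor seventh chord there is iv7.
G#m/B: root G# is the dominant; minor triad there is v6.
C#m/E: minor triad on C# = scale degree 1 → i6.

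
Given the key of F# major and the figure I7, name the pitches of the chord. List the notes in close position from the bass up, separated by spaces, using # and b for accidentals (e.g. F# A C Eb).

In F# major, scale degree 1 is F#, and the diatonic chord built there is a major seventh chord.
That chord is spelled F#-A#-C#-E#.

F# A# C# E#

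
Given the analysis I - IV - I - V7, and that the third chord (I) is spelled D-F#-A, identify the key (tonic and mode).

D major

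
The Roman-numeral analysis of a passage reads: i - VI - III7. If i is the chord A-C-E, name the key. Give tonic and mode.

A minor

i is given as A-C-E — a minor triad with root A.
If A is scale degree 1 and the mode makes that degree carry a minor triad, the tonic is A and the mode is minor.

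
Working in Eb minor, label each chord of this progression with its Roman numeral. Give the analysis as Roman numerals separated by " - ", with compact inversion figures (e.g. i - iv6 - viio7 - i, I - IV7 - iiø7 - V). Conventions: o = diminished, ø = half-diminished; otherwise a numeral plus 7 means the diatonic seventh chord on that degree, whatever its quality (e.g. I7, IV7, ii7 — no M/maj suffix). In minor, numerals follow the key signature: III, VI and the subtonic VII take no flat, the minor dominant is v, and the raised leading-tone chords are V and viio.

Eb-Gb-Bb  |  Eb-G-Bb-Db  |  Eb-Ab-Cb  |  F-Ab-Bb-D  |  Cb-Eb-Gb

i - V7/iv - iv64 - V43 - VI

Eb-Gb-Bb: minor triad on Eb = scale degree 1 → i.
Eb-G-Bb-Db is the secondary dominant of iv (dominant seventh chord on Eb): V7/iv.
Eb-Ab-Cb has root Ab, degree 4 in Eb minor, so iv64.
F-Ab-Bb-D: root Bb is the dominant; dominant seventh chord there is V43.
Cb-Eb-Gb: major triad on Cb = scale degree 6 → VI.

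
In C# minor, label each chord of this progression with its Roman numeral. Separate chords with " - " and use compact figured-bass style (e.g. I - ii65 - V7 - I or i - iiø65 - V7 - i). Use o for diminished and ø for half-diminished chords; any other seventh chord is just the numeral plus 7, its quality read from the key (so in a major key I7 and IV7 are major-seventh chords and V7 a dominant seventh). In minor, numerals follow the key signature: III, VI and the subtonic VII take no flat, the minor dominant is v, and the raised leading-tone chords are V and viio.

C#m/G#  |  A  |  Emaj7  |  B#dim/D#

C#m/G# has root C#, degree 1 in C# minor, so i64.
A: root A is the submediant; major triad there is VI.
Emaj7: root E is the mediant; major seventh chord there is III7.
B#dim/D#: diminished triad on B# = scale degree 7 → viio6.

i64 - VI - III7 - viio6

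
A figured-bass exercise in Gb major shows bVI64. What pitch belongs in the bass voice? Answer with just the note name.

Bbb

bVI in Gb major has root Ebb; the chord is Ebb-Gb-Bbb.
The figure 64 means second inversion — the fifth is in the bass.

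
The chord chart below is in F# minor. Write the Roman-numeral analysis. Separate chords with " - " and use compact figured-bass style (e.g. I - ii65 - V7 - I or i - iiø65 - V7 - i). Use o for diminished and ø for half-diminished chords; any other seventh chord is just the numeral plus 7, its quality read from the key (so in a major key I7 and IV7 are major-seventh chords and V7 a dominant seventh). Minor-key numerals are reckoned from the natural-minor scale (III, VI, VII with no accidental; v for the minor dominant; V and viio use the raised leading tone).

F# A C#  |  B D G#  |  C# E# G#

i - iio6 - V

F#-A-C# has root F#, degree 1 in F# minor, so i.
B-D-G# has root G#, degree 2 in F# minor, so iio6.
C#-E#-G# has root C#, degree 5 in F# minor, so V.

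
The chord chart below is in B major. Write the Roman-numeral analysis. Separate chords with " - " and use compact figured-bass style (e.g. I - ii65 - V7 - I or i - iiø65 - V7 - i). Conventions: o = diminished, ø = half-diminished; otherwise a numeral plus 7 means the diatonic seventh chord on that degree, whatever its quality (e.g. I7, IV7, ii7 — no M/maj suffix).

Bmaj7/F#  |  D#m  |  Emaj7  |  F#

Bmaj7/F#: major seventh chord on B = scale degree 1 → I43.
D#m: root D# is the mediant; minor triad there is iii.
Emaj7 has root E, degree 4 in B major, so IV7.
F#: major triad on F# = scale degree 5 → V.

I43 - iii - IV7 - V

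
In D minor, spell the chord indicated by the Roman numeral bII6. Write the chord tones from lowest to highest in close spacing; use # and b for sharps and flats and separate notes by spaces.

bII6 is the Neapolitan sixth — a major triad on the lowered second degree, here in its customary first inversion. In D minor that root is Eb.
So the chord is Eb-G-Bb, a major triad.
The figured bass 6 indicates first inversion, placing the third (G) in the bass: G-Bb-Eb.

G Bb Eb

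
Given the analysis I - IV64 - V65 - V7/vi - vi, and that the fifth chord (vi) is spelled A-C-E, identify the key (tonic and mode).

C major

vi is given as A-C-E — a minor triad with root A.
vi on A implies A is the submediant; that puts the tonic at C, and the lowercase numeral fits major mode.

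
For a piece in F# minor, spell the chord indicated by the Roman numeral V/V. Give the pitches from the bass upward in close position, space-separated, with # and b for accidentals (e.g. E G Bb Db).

G# B# D#

V/V is a secondary dominant — the dominant triad of V. V in F# minor is C#, so the applied chord's root is G#, a perfect fifth above.
Building a major triad on G# gives G#-B#-D#.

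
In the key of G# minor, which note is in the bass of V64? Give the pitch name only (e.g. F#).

A#

V in G# minor has root D#; the chord is D#-F##-A#.
The figure 64 means second inversion — the fifth is in the bass.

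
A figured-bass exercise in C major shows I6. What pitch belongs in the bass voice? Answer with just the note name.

I in C major has root C; the chord is C-E-G.
The figure 6 means first inversion — the third is in the bass.

E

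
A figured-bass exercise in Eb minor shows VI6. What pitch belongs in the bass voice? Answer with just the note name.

VI in Eb minor has root Cb; the chord is Cb-Eb-Gb.
The figure 6 means first inversion — the third is in the bass.

Eb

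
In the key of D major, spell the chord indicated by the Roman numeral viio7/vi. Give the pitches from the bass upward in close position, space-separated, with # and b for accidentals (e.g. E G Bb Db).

A# C# E G

viio7/vi is a secondary leading-tone chord. The target vi is B in D major; the applied chord is rooted a semitone below, on A#.
Building a fully diminished seventh chord on A# gives A#-C#-E-G.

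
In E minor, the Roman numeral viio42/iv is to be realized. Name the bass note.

The applied chord viio42/iv is rooted on G#: G#-B-D-F.
The figure 42 means third inversion — the seventh is in the bass.

F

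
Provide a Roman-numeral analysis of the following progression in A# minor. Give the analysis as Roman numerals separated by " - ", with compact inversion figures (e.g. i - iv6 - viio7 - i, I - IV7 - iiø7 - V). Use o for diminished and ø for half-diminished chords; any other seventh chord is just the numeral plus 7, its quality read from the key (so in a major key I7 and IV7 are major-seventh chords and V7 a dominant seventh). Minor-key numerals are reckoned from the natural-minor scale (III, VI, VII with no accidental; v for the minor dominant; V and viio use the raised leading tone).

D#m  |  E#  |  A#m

iv - V - i

D#m: minor triad on D# = scale degree 4 → iv.
E#: root E# is the dominant; major triad there is V.
A#m: root A# is the tonic; minor triad there is i.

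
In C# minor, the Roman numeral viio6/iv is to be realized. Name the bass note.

G#

The applied chord viio6/iv is rooted on E#: E#-G#-B.
The figure 6 means first inversion — the third is in the bass.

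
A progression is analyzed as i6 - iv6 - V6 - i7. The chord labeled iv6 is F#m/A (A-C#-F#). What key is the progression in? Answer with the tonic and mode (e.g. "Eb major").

The chord F#m/A is a minor triad rooted on F#; its label is iv6.
If F# is scale degree 4 and the mode makes that degree carry a minor triad, the tonic is C# and the mode is minor.

C# minor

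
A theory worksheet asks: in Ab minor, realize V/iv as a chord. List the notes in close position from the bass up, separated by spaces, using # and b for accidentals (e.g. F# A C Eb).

Ab C Eb

V/iv is a secondary dominant — the dominant triad of iv. iv in Ab minor is Db, so the applied chord's root is Ab, a perfect fifth above.
Building a major triad on Ab gives Ab-C-Eb.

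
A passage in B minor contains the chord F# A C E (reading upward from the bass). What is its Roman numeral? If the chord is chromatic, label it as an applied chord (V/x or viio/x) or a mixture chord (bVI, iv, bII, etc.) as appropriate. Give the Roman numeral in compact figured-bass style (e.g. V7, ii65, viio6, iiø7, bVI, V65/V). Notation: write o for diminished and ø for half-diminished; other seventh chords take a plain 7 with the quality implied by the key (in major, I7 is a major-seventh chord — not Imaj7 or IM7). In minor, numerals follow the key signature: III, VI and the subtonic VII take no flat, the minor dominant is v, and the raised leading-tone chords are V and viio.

viiø7/VI

Stacked in thirds the chord is F#-A-C-E: a half-diminished seventh chord on F#.
F# sits a half step below G (VI in B minor); a diminished chord there is the applied leading-tone chord of VI.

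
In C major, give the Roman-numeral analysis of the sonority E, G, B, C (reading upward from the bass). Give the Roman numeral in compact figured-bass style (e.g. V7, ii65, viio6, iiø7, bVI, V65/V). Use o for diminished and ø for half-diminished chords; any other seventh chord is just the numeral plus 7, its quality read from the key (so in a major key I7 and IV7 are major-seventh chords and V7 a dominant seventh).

I65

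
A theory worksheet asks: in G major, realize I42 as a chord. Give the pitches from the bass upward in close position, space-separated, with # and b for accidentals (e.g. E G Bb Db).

In G major, the first degree is G, and the diatonic chord built there is a major seventh chord.
That chord is spelled G-B-D-F#.
The figured bass 42 indicates third inversion, placing the seventh (F#) in the bass: F#-G-B-D.

F# G B D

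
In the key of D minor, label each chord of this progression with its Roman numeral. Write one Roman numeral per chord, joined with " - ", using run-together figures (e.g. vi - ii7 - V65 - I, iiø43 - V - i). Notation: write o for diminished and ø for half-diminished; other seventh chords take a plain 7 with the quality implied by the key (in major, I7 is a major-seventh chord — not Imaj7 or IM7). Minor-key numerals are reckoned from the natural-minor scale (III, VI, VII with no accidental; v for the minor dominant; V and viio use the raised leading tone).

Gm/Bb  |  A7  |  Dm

iv6 - V7 - i

Gm/Bb: minor triad on G = scale degree 4 → iv6.
A7 has root A, degree 5 in D minor, so V7.
Dm: root D is the tonic; minor triad there is i.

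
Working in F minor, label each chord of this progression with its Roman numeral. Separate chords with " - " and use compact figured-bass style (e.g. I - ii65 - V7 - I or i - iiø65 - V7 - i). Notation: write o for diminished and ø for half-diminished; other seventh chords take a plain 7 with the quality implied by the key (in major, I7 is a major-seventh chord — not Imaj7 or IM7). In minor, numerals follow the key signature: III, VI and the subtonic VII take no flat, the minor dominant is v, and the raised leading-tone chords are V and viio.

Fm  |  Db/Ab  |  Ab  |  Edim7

i - VI64 - III - viio7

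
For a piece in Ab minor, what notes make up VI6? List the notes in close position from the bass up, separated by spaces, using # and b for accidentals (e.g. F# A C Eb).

The numeral's case and figure indicate a major triad. In Ab minor its root, scale degree 6, is Fb.
Stacking thirds from Fb gives Fb-Ab-Cb.
With the 6 figure the chord is in first inversion; from the bass Ab upward in close position it reads Ab-Cb-Fb.

Ab Cb Fb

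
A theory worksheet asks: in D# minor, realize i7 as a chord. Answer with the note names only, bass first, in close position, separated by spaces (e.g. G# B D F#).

D# F# A# C#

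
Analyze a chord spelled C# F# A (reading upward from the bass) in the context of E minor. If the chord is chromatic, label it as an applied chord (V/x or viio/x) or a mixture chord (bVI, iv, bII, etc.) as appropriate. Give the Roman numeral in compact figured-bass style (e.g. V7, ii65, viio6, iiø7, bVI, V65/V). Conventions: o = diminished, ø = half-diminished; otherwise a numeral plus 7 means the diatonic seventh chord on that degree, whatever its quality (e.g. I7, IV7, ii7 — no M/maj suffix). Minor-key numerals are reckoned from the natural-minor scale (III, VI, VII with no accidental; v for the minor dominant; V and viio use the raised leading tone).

Stacked in thirds the chord is F#-A-C#: a minor triad on F#.
F# is the second degree of E minor. This is the minor supertonic, borrowed from the parallel major (the Dorian ii).
With C# in the bass the chord is in second inversion, so the figured bass is 64.

ii64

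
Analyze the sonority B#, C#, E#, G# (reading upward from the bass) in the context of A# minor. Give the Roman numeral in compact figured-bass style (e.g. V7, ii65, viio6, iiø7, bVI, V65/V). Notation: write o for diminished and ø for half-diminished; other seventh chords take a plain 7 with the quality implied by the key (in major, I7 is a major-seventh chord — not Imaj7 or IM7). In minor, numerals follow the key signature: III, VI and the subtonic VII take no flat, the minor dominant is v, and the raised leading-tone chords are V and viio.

The pitches C#-E#-G#-B# form a major seventh chord rooted on C#.
C# is scale degree 3 in A# minor, and a major seventh chord on that degree is written III7.
With B# in the bass the chord is in third inversion, so the figured bass is 42.

III42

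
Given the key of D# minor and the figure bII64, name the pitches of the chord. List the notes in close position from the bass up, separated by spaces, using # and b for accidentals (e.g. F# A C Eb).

B E G#

Scale degree 2 in D# minor is E#; lowering it a half step gives E. bII64 is the Neapolitan chord — a major triad on the lowered second degree.
So the chord is E-G#-B.
With the 64 figure the chord is in second inversion; from the bass B upward in close position it reads B-E-G#.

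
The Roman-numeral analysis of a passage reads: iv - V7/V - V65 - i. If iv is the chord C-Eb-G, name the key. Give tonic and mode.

G minor

The anchor chord is a minor triad on C, labeled iv.
iv on C implies C is the subdominant; that puts the tonic at G, and the lowercase numeral fits minor mode.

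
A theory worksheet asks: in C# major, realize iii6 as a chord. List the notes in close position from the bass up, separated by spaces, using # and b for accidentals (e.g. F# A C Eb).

The numeral's case and figure indicate a minor triad. In C# major its root, scale degree 3, is E#.
Stacking thirds from E# gives E#-G#-B#.
The figured bass 6 indicates first inversion, placing the third (G#) in the bass: G#-B#-E#.

G# B# E#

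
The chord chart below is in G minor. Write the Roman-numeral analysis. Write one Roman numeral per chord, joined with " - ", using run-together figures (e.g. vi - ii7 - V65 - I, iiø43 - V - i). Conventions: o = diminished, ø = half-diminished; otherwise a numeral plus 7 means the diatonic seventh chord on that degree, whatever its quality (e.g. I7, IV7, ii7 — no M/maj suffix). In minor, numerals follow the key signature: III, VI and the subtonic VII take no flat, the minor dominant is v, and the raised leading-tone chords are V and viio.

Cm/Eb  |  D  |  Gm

Cm/Eb: minor triad on C = scale degree 4 → iv6.
D has root D, degree 5 in G minor, so V.
Gm has root G, degree 1 in G minor, so i.

iv6 - V - i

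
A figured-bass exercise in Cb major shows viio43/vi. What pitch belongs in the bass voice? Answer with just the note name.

Db

The applied chord viio43/vi is rooted on G: G-Bb-Db-Fb.
The figure 43 means second inversion — the fifth is in the bass.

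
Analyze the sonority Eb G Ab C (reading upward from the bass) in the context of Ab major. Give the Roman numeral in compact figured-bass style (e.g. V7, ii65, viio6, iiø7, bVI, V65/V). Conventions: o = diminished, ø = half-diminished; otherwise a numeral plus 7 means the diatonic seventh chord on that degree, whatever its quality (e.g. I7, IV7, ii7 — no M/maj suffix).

I43

Stacked in thirds the chord is Ab-C-Eb-G: a major seventh chord on Ab.
In Ab major, Ab is the tonic; the diatonic major seventh chord there is I7.
With Eb in the bass the chord is in second inversion, so the figured bass is 43.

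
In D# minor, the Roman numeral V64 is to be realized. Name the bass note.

V in D# minor has root A#; the chord is A#-C##-E#.
The figure 64 means second inversion — the fifth is in the bass.

E#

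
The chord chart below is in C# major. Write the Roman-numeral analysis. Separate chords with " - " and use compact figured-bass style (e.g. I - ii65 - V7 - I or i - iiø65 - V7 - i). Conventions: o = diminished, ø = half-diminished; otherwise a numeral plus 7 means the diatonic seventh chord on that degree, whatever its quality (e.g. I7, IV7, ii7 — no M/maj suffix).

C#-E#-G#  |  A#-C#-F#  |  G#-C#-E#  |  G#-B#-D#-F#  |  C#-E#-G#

C#-E#-G# has root C#, degree 1 in C# major, so I.
A#-C#-F#: root F# is the subdominant; major triad there is IV6.
G#-C#-E#: root C# is the tonic; major triad there is I64.
G#-B#-D#-F#: root G# is the dominant; dominant seventh chord there is V7.
C#-E#-G#: major triad on C# = scale degree 1 → I.

I - IV6 - I64 - V7 - I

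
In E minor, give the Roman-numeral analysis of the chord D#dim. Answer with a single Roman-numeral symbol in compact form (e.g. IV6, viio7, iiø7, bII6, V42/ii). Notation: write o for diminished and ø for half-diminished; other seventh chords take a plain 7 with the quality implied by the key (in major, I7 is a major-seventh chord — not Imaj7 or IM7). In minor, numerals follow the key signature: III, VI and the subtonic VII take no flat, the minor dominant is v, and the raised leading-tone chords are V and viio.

viio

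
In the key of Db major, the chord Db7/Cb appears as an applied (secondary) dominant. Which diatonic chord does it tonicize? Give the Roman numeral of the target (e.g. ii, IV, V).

IV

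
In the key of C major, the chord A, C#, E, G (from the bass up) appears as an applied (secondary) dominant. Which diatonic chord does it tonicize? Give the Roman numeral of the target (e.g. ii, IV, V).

ii

The chord is a dominant seventh chord on A.
A dominant resolves down a perfect fifth: A → D. In C major, D is scale degree 2, i.e. ii.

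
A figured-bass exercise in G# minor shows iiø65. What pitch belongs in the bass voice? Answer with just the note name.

C#

iiø in G# minor has root A#; the chord is A#-C#-E-G#.
The figure 65 means first inversion — the third is in the bass.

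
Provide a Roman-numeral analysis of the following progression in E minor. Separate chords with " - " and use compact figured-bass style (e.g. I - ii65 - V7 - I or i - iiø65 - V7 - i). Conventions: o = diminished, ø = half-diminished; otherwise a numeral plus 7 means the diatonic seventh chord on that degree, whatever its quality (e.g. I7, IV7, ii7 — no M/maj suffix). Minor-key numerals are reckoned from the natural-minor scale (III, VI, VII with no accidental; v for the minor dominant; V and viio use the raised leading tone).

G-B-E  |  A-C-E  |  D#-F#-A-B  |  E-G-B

i6 - iv - V65 - i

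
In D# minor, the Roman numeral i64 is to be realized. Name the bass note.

i in D# minor has root D#; the chord is D#-F#-A#.
The figure 64 means second inversion — the fifth is in the bass.

A#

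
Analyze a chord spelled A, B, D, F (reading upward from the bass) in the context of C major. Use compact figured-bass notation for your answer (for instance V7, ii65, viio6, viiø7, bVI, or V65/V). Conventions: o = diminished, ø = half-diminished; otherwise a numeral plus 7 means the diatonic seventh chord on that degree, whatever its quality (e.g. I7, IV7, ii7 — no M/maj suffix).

Stacked in thirds the chord is B-D-F-A: a half-diminished seventh chord on B.
In C major, B is the leading tone; the diatonic half-diminished seventh chord there is viiø7.
With A in the bass the chord is in third inversion, so the figured bass is 42.

viiø42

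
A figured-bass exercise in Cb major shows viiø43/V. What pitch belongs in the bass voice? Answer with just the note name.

Cb

The applied chord viiø43/V is rooted on F: F-Ab-Cb-Eb.
The figure 43 means second inversion — the fifth is in the bass.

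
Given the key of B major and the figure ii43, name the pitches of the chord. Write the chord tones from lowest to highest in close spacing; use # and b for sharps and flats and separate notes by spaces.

In B major, the second degree is C#, and the diatonic chord built there is a minor seventh chord.
That chord is spelled C#-E-G#-B.
With the 43 figure the chord is in second inversion; from the bass G# upward in close position it reads G#-B-C#-E.

G# B C# E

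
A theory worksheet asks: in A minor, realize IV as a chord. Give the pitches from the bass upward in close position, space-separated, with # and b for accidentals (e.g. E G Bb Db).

D F# A

Scale degree 4 in A minor is D; here the chord built on it is altered to a major triad. IV is the major subdominant, borrowed from the parallel major.
So the chord is D-F#-A.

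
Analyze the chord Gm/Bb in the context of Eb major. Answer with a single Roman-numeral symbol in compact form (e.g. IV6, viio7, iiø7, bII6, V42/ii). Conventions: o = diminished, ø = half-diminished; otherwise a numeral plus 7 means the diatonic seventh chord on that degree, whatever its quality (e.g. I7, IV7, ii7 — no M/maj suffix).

iii6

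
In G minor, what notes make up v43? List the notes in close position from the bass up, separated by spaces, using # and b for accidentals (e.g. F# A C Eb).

The numeral's case and figure indicate a minor seventh chord. In G minor its root, the fifth degree, is D.
Stacking thirds from D gives D-F-A-C.
The figured bass 43 indicates second inversion, placing the fifth (A) in the bass: A-C-D-F.

A C D F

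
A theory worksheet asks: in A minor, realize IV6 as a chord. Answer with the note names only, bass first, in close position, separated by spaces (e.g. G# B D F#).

F# A D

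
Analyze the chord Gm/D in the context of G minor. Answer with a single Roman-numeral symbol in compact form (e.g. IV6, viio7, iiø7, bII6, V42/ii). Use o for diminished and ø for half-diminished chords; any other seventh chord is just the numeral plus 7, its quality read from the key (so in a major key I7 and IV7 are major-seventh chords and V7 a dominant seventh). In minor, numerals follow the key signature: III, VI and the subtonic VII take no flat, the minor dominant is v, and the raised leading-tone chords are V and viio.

i64

The pitches G-Bb-D form a minor triad rooted on G.
G is scale degree 1 in G minor, and a minor triad on that degree is written i.
With D in the bass the chord is in second inversion, so the figured bass is 64.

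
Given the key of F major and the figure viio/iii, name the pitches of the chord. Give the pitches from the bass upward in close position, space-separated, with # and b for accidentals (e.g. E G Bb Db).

G# B D

viio/iii is a secondary leading-tone chord. The target iii is A in F major; the applied chord is rooted a semitone below, on G#.
Building a diminished triad on G# gives G#-B-D.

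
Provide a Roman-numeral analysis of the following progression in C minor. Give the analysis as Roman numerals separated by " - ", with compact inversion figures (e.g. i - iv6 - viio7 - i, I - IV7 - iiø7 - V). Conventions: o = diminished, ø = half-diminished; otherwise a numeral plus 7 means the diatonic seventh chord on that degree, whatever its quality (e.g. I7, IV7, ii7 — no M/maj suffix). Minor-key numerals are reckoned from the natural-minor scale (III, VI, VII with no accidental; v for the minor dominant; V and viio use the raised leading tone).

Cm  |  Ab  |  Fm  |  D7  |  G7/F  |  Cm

Cm: root C is the tonic; minor triad there is i.
Ab: major triad on Ab = scale degree 6 → VI.
Fm: minor triad on F = scale degree 4 → iv.
D7: chromatic; D is V of V, so V7/V.
G7/F has root G, degree 5 in C minor, so V42.
Cm has root C, degree 1 in C minor, so i.

i - VI - iv - V7/V - V42 - i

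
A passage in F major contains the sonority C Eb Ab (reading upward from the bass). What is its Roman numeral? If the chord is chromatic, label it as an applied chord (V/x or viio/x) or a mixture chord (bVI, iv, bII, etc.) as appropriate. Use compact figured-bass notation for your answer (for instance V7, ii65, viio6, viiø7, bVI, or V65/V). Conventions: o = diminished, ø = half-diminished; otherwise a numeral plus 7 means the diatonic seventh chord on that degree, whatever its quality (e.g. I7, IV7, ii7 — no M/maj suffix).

The pitches Ab-C-Eb form a major triad rooted on Ab.
Ab is the lowered third degree of F major (diatonic 3 would be A). This is a major triad on the lowered third degree, borrowed from the parallel minor.
With C in the bass the chord is in first inversion, so the figured bass is 6.

bIII6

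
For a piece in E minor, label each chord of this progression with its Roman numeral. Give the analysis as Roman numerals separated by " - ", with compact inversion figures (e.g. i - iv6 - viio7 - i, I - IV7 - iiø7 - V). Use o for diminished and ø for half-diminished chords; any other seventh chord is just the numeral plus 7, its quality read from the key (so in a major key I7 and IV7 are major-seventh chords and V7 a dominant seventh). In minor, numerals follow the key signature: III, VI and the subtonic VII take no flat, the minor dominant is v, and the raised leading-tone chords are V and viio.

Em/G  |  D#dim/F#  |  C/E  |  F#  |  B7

i6 - viio6 - VI6 - V/V - V7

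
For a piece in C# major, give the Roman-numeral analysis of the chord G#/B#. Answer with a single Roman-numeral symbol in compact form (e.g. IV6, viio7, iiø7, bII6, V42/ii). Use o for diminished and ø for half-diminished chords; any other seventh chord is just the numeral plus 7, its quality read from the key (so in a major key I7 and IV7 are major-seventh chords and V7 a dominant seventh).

The pitches G#-B#-D# form a major triad rooted on G#.
In C# major, G# is the dominant; the diatonic major triad there is V.
With B# in the bass the chord is in first inversion, so the figured bass is 6.

V6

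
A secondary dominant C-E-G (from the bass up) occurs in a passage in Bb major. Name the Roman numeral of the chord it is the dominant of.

The chord is a major triad on C.
A dominant resolves down a perfect fifth: C → F. In Bb major, F is scale degree 5, i.e. V.

V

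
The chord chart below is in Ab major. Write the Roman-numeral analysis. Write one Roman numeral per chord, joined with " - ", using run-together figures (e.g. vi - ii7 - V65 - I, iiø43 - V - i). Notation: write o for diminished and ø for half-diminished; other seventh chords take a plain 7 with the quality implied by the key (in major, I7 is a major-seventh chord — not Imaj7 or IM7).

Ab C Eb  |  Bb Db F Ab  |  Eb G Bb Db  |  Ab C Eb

Ab-C-Eb has root Ab, degree 1 in Ab major, so I.
Bb-Db-F-Ab: root Bb is the supertonic; minor seventh chord there is ii7.
Eb-G-Bb-Db: root Eb is the dominant; dominant seventh chord there is V7.
Ab-C-Eb: major triad on Ab = scale degree 1 → I.

I - ii7 - V7 - I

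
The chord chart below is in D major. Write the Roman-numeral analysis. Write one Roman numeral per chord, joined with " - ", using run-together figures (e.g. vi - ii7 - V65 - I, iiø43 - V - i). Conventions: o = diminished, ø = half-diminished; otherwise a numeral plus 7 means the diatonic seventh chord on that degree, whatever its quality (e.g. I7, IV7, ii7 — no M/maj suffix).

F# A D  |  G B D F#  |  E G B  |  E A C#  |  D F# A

I6 - IV7 - ii - V64 - I

F#-A-D: major triad on D = scale degree 1 → I6.
G-B-D-F# has root G, degree 4 in D major, so IV7.
E-G-B: minor triad on E = scale degree 2 → ii.
E-A-C#: root A is the dominant; major triad there is V64.
D-F#-A: root D is the tonic; major triad there is I.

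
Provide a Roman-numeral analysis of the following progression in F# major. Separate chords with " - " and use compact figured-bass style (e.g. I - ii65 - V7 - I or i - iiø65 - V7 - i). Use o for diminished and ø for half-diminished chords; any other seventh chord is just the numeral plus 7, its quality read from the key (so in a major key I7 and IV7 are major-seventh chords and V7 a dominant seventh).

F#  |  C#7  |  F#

I - V7 - I

F#: major triad on F# = scale degree 1 → I.
C#7 has root C#, degree 5 in F# major, so V7.
F#: major triad on F# = scale degree 1 → I.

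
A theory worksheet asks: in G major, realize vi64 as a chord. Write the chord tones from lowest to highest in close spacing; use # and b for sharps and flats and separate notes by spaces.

The numeral's case and figure indicate a minor triad. In G major its root, the sixth degree, is E.
That chord is spelled E-G-B.
With the 64 figure the chord is in second inversion; from the bass B upward in close position it reads B-E-G.

B E G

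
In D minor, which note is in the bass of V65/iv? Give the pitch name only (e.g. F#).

F#

The applied chord V65/iv is rooted on D: D-F#-A-C.
The figure 65 means first inversion — the third is in the bass.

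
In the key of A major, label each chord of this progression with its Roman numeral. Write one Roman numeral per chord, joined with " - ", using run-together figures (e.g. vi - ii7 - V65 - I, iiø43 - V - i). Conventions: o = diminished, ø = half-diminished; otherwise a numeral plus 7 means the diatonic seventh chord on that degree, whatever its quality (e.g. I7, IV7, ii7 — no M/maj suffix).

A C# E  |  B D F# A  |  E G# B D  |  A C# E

A-C#-E: root A is the tonic; major triad there is I.
B-D-F#-A has root B, degree 2 in A major, so ii7.
E-G#-B-D: dominant seventh chord on E = scale degree 5 → V7.
A-C#-E has root A, degree 1 in A major, so I.

I - ii7 - V7 - I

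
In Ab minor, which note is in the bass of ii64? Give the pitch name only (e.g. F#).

F

ii in Ab minor has root Bb; the chord is Bb-Db-F.
The figure 64 means second inversion — the fifth is in the bass.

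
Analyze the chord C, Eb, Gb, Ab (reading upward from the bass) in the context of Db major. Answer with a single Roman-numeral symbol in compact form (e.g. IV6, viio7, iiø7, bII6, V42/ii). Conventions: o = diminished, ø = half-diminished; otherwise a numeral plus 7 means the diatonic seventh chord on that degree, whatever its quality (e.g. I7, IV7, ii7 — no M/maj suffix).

V65

Stacked in thirds the chord is Ab-C-Eb-Gb: a dominant seventh chord on Ab.
Ab is scale degree 5 in Db major, and a dominant seventh chord on that degree is written V7.
With C in the bass the chord is in first inversion, so the figured bass is 65.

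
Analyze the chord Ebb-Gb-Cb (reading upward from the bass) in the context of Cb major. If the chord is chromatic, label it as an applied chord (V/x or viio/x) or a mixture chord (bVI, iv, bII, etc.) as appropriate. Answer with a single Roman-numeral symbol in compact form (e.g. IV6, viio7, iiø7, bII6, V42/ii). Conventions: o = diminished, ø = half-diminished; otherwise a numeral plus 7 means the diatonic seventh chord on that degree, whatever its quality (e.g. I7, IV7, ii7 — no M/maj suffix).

i6

Stacked in thirds the chord is Cb-Ebb-Gb: a minor triad on Cb.
Cb is the first degree of Cb major. This is the minor tonic, borrowed from the parallel minor.
With Ebb in the bass the chord is in first inversion, so the figured bass is 6.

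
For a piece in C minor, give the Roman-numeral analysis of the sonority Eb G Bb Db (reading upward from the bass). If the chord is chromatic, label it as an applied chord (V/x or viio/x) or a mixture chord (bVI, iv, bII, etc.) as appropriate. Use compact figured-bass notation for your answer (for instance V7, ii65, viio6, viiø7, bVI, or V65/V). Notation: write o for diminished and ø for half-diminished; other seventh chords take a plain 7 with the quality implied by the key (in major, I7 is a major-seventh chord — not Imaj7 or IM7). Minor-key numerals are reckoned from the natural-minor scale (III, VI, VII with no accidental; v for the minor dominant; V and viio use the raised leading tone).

V7/VI

The pitches Eb-G-Bb-Db form a dominant seventh chord rooted on Eb.
Eb is not a diatonic chord root with this quality in C minor, but it lies a perfect fifth above Ab (VI), so the chord functions as an applied dominant of VI.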